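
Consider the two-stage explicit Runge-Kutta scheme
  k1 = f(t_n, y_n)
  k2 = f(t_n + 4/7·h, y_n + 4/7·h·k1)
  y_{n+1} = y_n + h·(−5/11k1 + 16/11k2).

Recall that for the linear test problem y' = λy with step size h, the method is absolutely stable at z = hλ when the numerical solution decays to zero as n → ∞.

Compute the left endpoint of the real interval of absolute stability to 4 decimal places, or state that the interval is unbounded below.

Test eqn y'=λy, z=hλ:
  k1=λy_n ⇒ h·k1=z·y_n;  k2=λ(1+4/7z)y_n ⇒ h·k2=z(1+4/7z)y_n
  y_{n+1}/y_n = 1 − 5/11z + 16/11z(1+4/7z) = 1 + z + 64/77z²
  Hence R(z) = 1 + z + 64/77z².

Boundary: |R(x)|=1, x<0.
x=-1.56: |R|=1.4627
R=1: x+64/77x²=0 ⇒ x=−77/64=-1.2031; min R=1−1/(4·64/77)=0.6992>−1
Confirm numerically:
  x=-1.067: |R|=0.87928 <1
  x=-1.060: |R|=0.87390 <1
  x=-0.828: |R|=0.74184 <1
  x=-0.755: |R|=0.71879 <1
  x=-1.778: |R|=1.84956 >1
  x=-1.662: |R|=1.63389 >1
  x=-1.599: |R|=1.52613 >1
Stable set (-1.2031, 0).

z* = -1.2031.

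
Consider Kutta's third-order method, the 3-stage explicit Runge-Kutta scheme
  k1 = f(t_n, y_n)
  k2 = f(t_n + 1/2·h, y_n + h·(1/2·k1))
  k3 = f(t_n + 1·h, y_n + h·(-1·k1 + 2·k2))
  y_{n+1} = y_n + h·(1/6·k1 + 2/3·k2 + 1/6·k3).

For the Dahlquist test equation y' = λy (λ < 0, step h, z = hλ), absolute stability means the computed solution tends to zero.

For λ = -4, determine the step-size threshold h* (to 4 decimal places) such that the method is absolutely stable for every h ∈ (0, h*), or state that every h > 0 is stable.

(-2.5127,0); λ=-4 ⇒ h* = 0.6282.

With y'=λy (z=hλ):
  order 3, 3-stage ⇒ R(z)=1+z+z^2/2+z^3/6
  (e.g. R(-0.46)=0.62958, |R|=0.62958)

Solve |R(x)|<1 on ℝ⁻.
x=-0.46: |R|=0.6296
|R(-2.65)|=1.2404 |R(-2.08)|=0.4166 |R(-0.78)|=0.4451
Bisect:
  x_lo=-3.1707 |R|=2.4566  x_hi=-0.2782 |R|=0.7569
  mid=-1.72442 |R|=0.09224 →hi
  mid=-2.44754 |R|=0.89597 →hi
  mid=-2.80911 |R|=1.55805 →lo
  mid=-2.62833 |R|=1.20040 →lo
  mid=-2.53793 |R|=1.04190 →lo
  mid=-2.49274 |R|=0.96741 →hi
  mid=-2.51534 |R|=1.00427 →lo
  ...
  [-2.51287,-2.51269] ⇒ x*=-2.5127
So |R|<1 on (-2.5127, 0).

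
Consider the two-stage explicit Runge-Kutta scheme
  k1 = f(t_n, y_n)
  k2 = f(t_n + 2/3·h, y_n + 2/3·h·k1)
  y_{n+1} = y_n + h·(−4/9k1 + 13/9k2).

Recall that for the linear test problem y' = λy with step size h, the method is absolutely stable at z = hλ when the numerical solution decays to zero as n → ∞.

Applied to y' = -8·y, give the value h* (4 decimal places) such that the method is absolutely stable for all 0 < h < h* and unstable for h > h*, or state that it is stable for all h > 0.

(-1.0385,0); λ=-8 ⇒ h* = (27/26)/8 = 0.1298.

On y'=λy, z=hλ:
  k1=λy_n ⇒ h·k1=z·y_n;  k2=λ(1+2/3z)y_n ⇒ h·k2=z(1+2/3z)y_n
  y_{n+1}/y_n = 1 − 4/9z + 13/9z(1+2/3z) = 1 + z + 26/27z²
  Hence R(z) = 1 + z + 26/27z².

Find x<0 with |R(x)|<1.
x=-1.7: |R|=2.0830
R=1: x+26/27x²=0 ⇒ x=−27/26=-1.0385; min R=1−1/(4·26/27)=0.7404>−1
Confirm numerically:
  x=-0.947: |R|=0.91659 <1
  x=-0.796: |R|=0.81415 <1
  x=-0.592: |R|=0.74548 <1
  x=-0.475: |R|=0.74227 <1
  x=-1.378: |R|=1.45055 >1
  x=-1.247: |R|=1.25042 >1
Stable set (-1.0385, 0).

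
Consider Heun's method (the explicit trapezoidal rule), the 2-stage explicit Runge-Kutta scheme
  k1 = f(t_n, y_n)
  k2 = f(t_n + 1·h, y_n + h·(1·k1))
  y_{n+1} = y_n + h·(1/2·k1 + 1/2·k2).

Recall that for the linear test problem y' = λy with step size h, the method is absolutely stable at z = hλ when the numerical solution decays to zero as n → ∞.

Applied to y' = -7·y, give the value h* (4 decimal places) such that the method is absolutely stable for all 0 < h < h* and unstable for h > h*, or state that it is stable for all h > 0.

(-2.0000,0); λ=-7 ⇒ h* = 0.2857.

On y'=λy, z=hλ:
  order 2, 2-stage ⇒ R(z)=1+z+z^2/2
  (e.g. R(-0.37)=0.69845, |R|=0.69845)

Solve |R(x)|<1 on ℝ⁻.
x=-0.37: |R|=0.6985
|R(-2.38)|=1.4522 |R(-1.38)|=0.5722 |R(-0.76)|=0.5288
Bisect:
  x_lo=-2.5432 |R|=1.6907  x_hi=-0.1258 |R|=0.8821
  mid=-1.33448 |R|=0.55594 →hi
  mid=-1.93884 |R|=0.94071 →hi
  mid=-2.24102 |R|=1.27006 →lo
  mid=-2.08993 |R|=1.09397 →lo
  mid=-2.01438 |R|=1.01449 →lo
  mid=-1.97661 |R|=0.97689 →hi
  mid=-1.99550 |R|=0.99551 →hi
  mid=-2.00494 |R|=1.00495 →lo
  mid=-2.00022 |R|=1.00022 →lo
  ...
  [-2.00007,-1.99992] ⇒ x*=-2.0000
Stable set (-2.0000, 0).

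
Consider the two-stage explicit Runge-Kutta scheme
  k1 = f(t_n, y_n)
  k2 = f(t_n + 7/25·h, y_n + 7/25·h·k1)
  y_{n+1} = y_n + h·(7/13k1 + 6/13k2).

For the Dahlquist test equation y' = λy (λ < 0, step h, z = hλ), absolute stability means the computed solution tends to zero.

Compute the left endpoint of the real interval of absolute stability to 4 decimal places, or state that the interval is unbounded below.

left endpoint -7.7381.

Set f=λy, z=hλ:
  k1=λy_n ⇒ h·k1=z·y_n;  k2=λ(1+7/25z)y_n ⇒ h·k2=z(1+7/25z)y_n
  y_{n+1}/y_n = 1 + 7/13z + 6/13z(1+7/25z) = 1 + z + 42/325z²
  R(z) = 1 + z + 42/325z².

Find x<0 with |R(x)|<1.
x=-0.62: |R|=0.4297
R=1: x+42/325x²=0 ⇒ x=−325/42=-7.7381; min R=1−1/(4·42/325)=-0.9345>−1
Confirm numerically:
  x=-7.252: |R|=0.54444 <1
  x=-6.157: |R|=0.25804 <1
  x=-6.039: |R|=0.32602 <1
  x=-4.707: |R|=0.84378 <1
  x=-8.237: |R|=1.53107 >1
  x=-7.988: |R|=1.25798 >1
  x=-7.863: |R|=1.12692 >1
Interval (-7.7381, 0).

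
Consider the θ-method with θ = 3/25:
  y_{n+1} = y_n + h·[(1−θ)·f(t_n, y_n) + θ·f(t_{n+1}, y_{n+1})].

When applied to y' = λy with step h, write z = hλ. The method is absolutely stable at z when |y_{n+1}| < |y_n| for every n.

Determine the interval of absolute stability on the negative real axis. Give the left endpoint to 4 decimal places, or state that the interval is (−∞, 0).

With y'=λy (z=hλ):
  y_{n+1} = y_n + z·[22/25·y_n + 3/25·y_{n+1}] ⇒ (1 − 3/25z)y_{n+1} = (1 + 22/25z)y_n
  ⇒ R(z) = (1 + 22/25z)/(1 − 3/25z).

Find x<0 with |R(x)|<1.
x=-0.94: |R|=0.1553
R=−1: 1+22/25x = −1+3/25x ⇒ -19/25x=2 ⇒ x=2/(-19/25)=-2.6316
Confirm numerically:
  x=-1.955: |R|=0.58351 <1
  x=-1.343: |R|=0.15660 <1
  x=-1.122: |R|=0.01114 <1
  x=-3.141: |R|=1.28118 >1
  x=-2.761: |R|=1.07388 >1
So |R|<1 on (-2.6316, 0).

(-2.6316, 0).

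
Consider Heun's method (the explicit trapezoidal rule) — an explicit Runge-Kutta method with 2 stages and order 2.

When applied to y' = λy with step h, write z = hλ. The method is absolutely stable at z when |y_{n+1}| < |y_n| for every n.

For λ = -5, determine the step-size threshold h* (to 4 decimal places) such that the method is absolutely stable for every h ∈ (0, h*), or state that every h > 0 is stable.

(-2.0000,0); λ=-5 ⇒ h* = 0.4000.

Set f=λy, z=hλ:
  order 2, 2-stage ⇒ R(z)=1+z+z^2/2
  (e.g. R(-1.56)=0.65680, |R|=0.65680)

Need |R(x)|<1, x<0.
x=-1.56: |R|=0.6568
|R(-2.19)|=1.2080 |R(-1.96)|=0.9608 |R(-1.61)|=0.6861
Bisect:
  x_lo=-2.8057 |R|=2.1302  x_hi=-0.1915 |R|=0.8269
  mid=-1.49857 |R|=0.62429 →hi
  mid=-2.15212 |R|=1.16369 →lo
  mid=-1.82535 |R|=0.84060 →hi
  mid=-1.98873 |R|=0.98880 →hi
  mid=-2.07043 |R|=1.07291 →lo
  mid=-2.02958 |R|=1.03002 →lo
  mid=-2.00916 |R|=1.00920 →lo
  mid=-1.99894 |R|=0.99894 →hi
  mid=-2.00405 |R|=1.00406 →lo
  ...
  [-2.00006,-1.99990] ⇒ x*=-2.0000
So |R|<1 on (-2.0000, 0).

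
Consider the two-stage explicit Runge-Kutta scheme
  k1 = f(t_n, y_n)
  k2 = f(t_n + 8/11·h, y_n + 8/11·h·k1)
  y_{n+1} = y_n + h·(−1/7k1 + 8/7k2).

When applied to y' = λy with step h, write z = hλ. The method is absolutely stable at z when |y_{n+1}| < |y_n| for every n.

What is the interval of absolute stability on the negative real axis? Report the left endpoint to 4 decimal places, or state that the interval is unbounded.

z∈(-1.2031,0).

Set f=λy, z=hλ:
  k1=λy_n ⇒ h·k1=z·y_n;  k2=λ(1+8/11z)y_n ⇒ h·k2=z(1+8/11z)y_n
  y_{n+1}/y_n = 1 − 1/7z + 8/7z(1+8/11z) = 1 + z + 64/77z²
  ⇒ R(z) = 1 + z + 64/77z².

Need |R(x)|<1, x<0.
x=-0.76: |R|=0.7201
R=1: x+64/77x²=0 ⇒ x=−77/64=-1.2031; min R=1−1/(4·64/77)=0.6992>−1
Confirm numerically:
  x=-0.537: |R|=0.70268 <1
  x=-0.535: |R|=0.70290 <1
  x=-0.519: |R|=0.70488 <1
  x=-1.534: |R|=1.42187 >1
  x=-1.255: |R|=1.05411 >1
Stable set (-1.2031, 0).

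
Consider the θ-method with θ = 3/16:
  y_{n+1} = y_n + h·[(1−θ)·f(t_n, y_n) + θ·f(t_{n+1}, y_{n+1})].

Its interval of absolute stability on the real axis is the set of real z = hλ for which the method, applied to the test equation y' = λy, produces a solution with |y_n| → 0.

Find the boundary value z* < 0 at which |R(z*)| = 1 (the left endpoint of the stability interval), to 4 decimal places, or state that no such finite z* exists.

left endpoint -3.2000.

With y'=λy (z=hλ):
  y_{n+1} = y_n + z·[13/16·y_n + 3/16·y_{n+1}] ⇒ (1 − 3/16z)y_{n+1} = (1 + 13/16z)y_n
  Hence R(z) = (1 + 13/16z)/(1 − 3/16z).

Need |R(x)|<1, x<0.
x=-0.72: |R|=0.3656
R=−1: 1+13/16x = −1+3/16x ⇒ -5/8x=2 ⇒ x=2/(-5/8)=-3.2000
Confirm numerically:
  x=-2.552: |R|=0.72607 <1
  x=-2.514: |R|=0.70861 <1
  x=-2.000: |R|=0.45455 <1
  x=-3.771: |R|=1.20906 >1
  x=-3.758: |R|=1.20459 >1
  x=-3.348: |R|=1.05683 >1
Interval (-3.2000, 0).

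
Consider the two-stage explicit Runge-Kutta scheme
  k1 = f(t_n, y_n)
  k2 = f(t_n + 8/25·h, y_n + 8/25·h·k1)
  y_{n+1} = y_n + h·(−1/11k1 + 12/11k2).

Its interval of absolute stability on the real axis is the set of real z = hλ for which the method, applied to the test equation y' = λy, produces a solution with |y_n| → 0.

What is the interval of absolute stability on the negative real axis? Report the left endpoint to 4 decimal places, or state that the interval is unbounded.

With y'=λy (z=hλ):
  k1=λy_n ⇒ h·k1=z·y_n;  k2=λ(1+8/25z)y_n ⇒ h·k2=z(1+8/25z)y_n
  y_{n+1}/y_n = 1 − 1/11z + 12/11z(1+8/25z) = 1 + z + 96/275z²
  so R(z) = 1 + z + 96/275z².

Solve |R(x)|<1 on ℝ⁻.
x=-1.17: |R|=0.3079
R=1: x+96/275x²=0 ⇒ x=−275/96=-2.8646; min R=1−1/(4·96/275)=0.2839>−1
Confirm numerically:
  x=-2.023: |R|=0.40566 <1
  x=-1.781: |R|=0.32630 <1
  x=-1.538: |R|=0.28775 <1
  x=-1.361: |R|=0.28563 <1
  x=-3.239: |R|=1.42335 >1
  x=-2.968: |R|=1.10715 >1
Interval (-2.8646, 0).

z∈(-2.8646,0).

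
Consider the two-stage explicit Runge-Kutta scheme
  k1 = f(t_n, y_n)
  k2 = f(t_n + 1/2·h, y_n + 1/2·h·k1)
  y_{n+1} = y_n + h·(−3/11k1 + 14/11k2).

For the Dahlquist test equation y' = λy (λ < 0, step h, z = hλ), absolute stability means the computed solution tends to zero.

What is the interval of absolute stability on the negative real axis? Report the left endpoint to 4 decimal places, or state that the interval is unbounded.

z∈(-1.5714,0).

With y'=λy (z=hλ):
  k1=λy_n ⇒ h·k1=z·y_n;  k2=λ(1+1/2z)y_n ⇒ h·k2=z(1+1/2z)y_n
  y_{n+1}/y_n = 1 − 3/11z + 14/11z(1+1/2z) = 1 + z + 7/11z²
  ⇒ R(z) = 1 + z + 7/11z².

Need |R(x)|<1, x<0.
x=-0.51: |R|=0.6555
R=1: x+7/11x²=0 ⇒ x=−11/7=-1.5714; min R=1−1/(4·7/11)=0.6071>−1
Confirm numerically:
  x=-1.458: |R|=0.89476 <1
  x=-1.098: |R|=0.66920 <1
  x=-1.016: |R|=0.64089 <1
  x=-0.725: |R|=0.60949 <1
  x=-2.124: |R|=1.74688 >1
  x=-2.077: |R|=1.66823 >1
  x=-1.683: |R|=1.11949 >1
Stable set (-1.5714, 0).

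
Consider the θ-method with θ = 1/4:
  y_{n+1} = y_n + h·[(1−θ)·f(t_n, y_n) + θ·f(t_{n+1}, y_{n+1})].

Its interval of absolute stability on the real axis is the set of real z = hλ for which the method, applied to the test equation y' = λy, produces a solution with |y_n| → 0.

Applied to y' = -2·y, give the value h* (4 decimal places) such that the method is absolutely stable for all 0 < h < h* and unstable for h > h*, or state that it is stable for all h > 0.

(-4.0000,0); λ=-2 ⇒ h* = (4)/2 = 2.0000.

On y'=λy, z=hλ:
  y_{n+1} = y_n + z·[3/4·y_n + 1/4·y_{n+1}] ⇒ (1 − 1/4z)y_{n+1} = (1 + 3/4z)y_n
  R(z) = (1 + 3/4z)/(1 − 1/4z).

Need |R(x)|<1, x<0.
x=-0.56: |R|=0.5088
R=−1: 1+3/4x = −1+1/4x ⇒ -1/2x=2 ⇒ x=2/(-1/2)=-4.0000
Confirm numerically:
  x=-3.499: |R|=0.86638 <1
  x=-2.117: |R|=0.38434 <1
  x=-1.976: |R|=0.32262 <1
  x=-4.541: |R|=1.12668 >1
  x=-4.517: |R|=1.12140 >1
  x=-4.020: |R|=1.00499 >1
So |R|<1 on (-4.0000, 0).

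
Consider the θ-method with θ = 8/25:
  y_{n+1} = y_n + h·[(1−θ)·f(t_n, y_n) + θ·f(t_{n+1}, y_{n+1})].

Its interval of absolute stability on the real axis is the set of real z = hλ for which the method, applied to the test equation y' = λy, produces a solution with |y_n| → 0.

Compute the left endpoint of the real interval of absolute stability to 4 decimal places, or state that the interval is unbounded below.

z* = -5.5556.

Test eqn y'=λy, z=hλ:
  y_{n+1} = y_n + z·[17/25·y_n + 8/25·y_{n+1}] ⇒ (1 − 8/25z)y_{n+1} = (1 + 17/25z)y_n
  so R(z) = (1 + 17/25z)/(1 − 8/25z).

Solve |R(x)|<1 on ℝ⁻.
x=-1.09: |R|=0.1919
R=−1: 1+17/25x = −1+8/25x ⇒ -9/25x=2 ⇒ x=2/(-9/25)=-5.5556
Confirm numerically:
  x=-5.187: |R|=0.95012 <1
  x=-4.647: |R|=0.86849 <1
  x=-3.968: |R|=0.74820 <1
  x=-5.978: |R|=1.05221 >1
  x=-5.934: |R|=1.04700 >1
  x=-5.783: |R|=1.02872 >1
Interval (-5.5556, 0).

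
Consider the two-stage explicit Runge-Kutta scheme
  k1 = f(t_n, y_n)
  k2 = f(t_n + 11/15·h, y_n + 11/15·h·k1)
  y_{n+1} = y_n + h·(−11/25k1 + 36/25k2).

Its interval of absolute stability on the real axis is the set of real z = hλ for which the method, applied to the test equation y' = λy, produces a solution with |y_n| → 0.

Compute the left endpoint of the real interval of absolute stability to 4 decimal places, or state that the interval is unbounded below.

With y'=λy (z=hλ):
  k1=λy_n ⇒ h·k1=z·y_n;  k2=λ(1+11/15z)y_n ⇒ h·k2=z(1+11/15z)y_n
  y_{n+1}/y_n = 1 − 11/25z + 36/25z(1+11/15z) = 1 + z + 132/125z²
  R(z) = 1 + z + 132/125z².

Boundary: |R(x)|=1, x<0.
x=-0.54: |R|=0.7679
R=1: x+132/125x²=0 ⇒ x=−125/132=-0.9470; min R=1−1/(4·132/125)=0.7633>−1
Confirm numerically:
  x=-0.651: |R|=0.79653 <1
  x=-0.602: |R|=0.78070 <1
  x=-0.584: |R|=0.77616 <1
  x=-1.126: |R|=1.21288 >1
  x=-0.991: |R|=1.04608 >1
So |R|<1 on (-0.9470, 0).

z* = -0.9470.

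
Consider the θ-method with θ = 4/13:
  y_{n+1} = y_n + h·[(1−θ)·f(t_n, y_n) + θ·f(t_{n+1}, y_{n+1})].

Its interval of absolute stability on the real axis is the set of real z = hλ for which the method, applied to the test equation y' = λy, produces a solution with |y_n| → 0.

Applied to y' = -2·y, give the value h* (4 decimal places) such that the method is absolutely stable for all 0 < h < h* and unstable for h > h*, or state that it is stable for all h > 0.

(-5.2000,0); λ=-2 ⇒ h* = (26/5)/2 = 2.6000.

Test eqn y'=λy, z=hλ:
  y_{n+1} = y_n + z·[9/13·y_n + 4/13·y_{n+1}] ⇒ (1 − 4/13z)y_{n+1} = (1 + 9/13z)y_n
  R(z) = (1 + 9/13z)/(1 − 4/13z).

Find x<0 with |R(x)|<1.
x=-0.55: |R|=0.5296
R=−1: 1+9/13x = −1+4/13x ⇒ -5/13x=2 ⇒ x=2/(-5/13)=-5.2000
Confirm numerically:
  x=-4.753: |R|=0.93018 <1
  x=-4.655: |R|=0.91382 <1
  x=-3.286: |R|=0.63395 <1
  x=-5.696: |R|=1.06930 >1
  x=-5.548: |R|=1.04944 >1
Stable set (-5.2000, 0).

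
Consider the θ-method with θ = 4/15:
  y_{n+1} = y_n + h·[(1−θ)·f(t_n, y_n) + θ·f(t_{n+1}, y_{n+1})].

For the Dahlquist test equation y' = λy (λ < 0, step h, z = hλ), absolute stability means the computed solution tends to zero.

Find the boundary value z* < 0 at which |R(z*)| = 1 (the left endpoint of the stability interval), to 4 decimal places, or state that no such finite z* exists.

On y'=λy, z=hλ:
  y_{n+1} = y_n + z·[11/15·y_n + 4/15·y_{n+1}] ⇒ (1 − 4/15z)y_{n+1} = (1 + 11/15z)y_n
  so R(z) = (1 + 11/15z)/(1 − 4/15z).

Boundary: |R(x)|=1, x<0.
x=-0.71: |R|=0.4030
R=−1: 1+11/15x = −1+4/15x ⇒ -7/15x=2 ⇒ x=2/(-7/15)=-4.2857
Confirm numerically:
  x=-3.840: |R|=0.89723 <1
  x=-3.601: |R|=0.83699 <1
  x=-2.565: |R|=0.52316 <1
  x=-2.562: |R|=0.52210 <1
  x=-4.815: |R|=1.10814 >1
  x=-4.695: |R|=1.08481 >1
  x=-4.333: |R|=1.01024 >1
So |R|<1 on (-4.2857, 0).

left endpoint -4.2857.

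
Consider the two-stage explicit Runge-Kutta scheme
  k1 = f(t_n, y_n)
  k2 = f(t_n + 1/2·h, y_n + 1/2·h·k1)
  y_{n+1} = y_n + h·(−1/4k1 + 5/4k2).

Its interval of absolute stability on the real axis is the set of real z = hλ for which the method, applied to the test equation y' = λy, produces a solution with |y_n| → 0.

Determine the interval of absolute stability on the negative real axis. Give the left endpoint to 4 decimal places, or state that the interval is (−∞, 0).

(-1.6000, 0).

Test eqn y'=λy, z=hλ:
  k1=λy_n ⇒ h·k1=z·y_n;  k2=λ(1+1/2z)y_n ⇒ h·k2=z(1+1/2z)y_n
  y_{n+1}/y_n = 1 − 1/4z + 5/4z(1+1/2z) = 1 + z + 5/8z²
  R(z) = 1 + z + 5/8z².

Boundary: |R(x)|=1, x<0.
x=-0.86: |R|=0.6022
R=1: x+5/8x²=0 ⇒ x=−8/5=-1.6000; min R=1−1/(4·5/8)=0.6000>−1
Confirm numerically:
  x=-1.527: |R|=0.93033 <1
  x=-1.504: |R|=0.90976 <1
  x=-1.026: |R|=0.63192 <1
  x=-2.166: |R|=1.76622 >1
  x=-1.922: |R|=1.38680 >1
Stable set (-1.6000, 0).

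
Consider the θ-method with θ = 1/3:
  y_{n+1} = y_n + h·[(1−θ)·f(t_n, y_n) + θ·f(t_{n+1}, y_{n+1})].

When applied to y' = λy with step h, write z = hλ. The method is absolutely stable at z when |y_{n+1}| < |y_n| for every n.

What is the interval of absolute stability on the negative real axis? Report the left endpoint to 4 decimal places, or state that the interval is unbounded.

(-6.0000, 0).

On y'=λy, z=hλ:
  y_{n+1} = y_n + z·[2/3·y_n + 1/3·y_{n+1}] ⇒ (1 − 1/3z)y_{n+1} = (1 + 2/3z)y_n
  Hence R(z) = (1 + 2/3z)/(1 − 1/3z).

Need |R(x)|<1, x<0.
x=-0.47: |R|=0.5937
R=−1: 1+2/3x = −1+1/3x ⇒ -1/3x=2 ⇒ x=2/(-1/3)=-6.0000
Confirm numerically:
  x=-5.647: |R|=0.95918 <1
  x=-4.670: |R|=0.82660 <1
  x=-2.953: |R|=0.48816 <1
  x=-6.480: |R|=1.05063 >1
  x=-6.178: |R|=1.01939 >1
Stable set (-6.0000, 0).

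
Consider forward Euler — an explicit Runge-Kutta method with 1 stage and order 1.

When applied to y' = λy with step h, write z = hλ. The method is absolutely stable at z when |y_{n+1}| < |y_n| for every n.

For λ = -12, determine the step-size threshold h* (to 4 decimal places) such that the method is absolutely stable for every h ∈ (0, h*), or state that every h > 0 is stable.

(-2.0000,0); λ=-12 ⇒ h* = 0.1667.

Set f=λy, z=hλ:
  order 1, 1-stage ⇒ R(z)=1+z
  (e.g. R(-0.55)=0.45000, |R|=0.45000)

Boundary: |R(x)|=1, x<0.
x=-0.55: |R|=0.4500
|R(-2)|=1.0000 |R(-1.22)|=0.2200 |R(-0.99)|=0.0100
Bisect:
  x_lo=-2.3723 |R|=1.3723  x_hi=-0.1885 |R|=0.8115
  mid=-1.28038 |R|=0.28038 →hi
  mid=-1.82633 |R|=0.82633 →hi
  mid=-2.09930 |R|=1.09930 →lo
  mid=-1.96281 |R|=0.96281 →hi
  mid=-2.03106 |R|=1.03106 →lo
  mid=-1.99694 |R|=0.99694 →hi
  mid=-2.01400 |R|=1.01400 →lo
  ...
  [-2.00000,-1.99987] ⇒ x*=-2.0000
Stable set (-2.0000, 0).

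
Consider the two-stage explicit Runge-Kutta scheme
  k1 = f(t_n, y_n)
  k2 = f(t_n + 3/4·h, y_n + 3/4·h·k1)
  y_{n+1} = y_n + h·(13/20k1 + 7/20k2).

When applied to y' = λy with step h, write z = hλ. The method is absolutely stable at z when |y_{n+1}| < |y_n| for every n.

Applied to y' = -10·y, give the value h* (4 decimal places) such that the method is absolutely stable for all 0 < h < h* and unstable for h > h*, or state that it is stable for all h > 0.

Test eqn y'=λy, z=hλ:
  k1=λy_n ⇒ h·k1=z·y_n;  k2=λ(1+3/4z)y_n ⇒ h·k2=z(1+3/4z)y_n
  y_{n+1}/y_n = 1 + 13/20z + 7/20z(1+3/4z) = 1 + z + 21/80z²
  so R(z) = 1 + z + 21/80z².

Solve |R(x)|<1 on ℝ⁻.
x=-1.2: |R|=0.1780
R=1: x+21/80x²=0 ⇒ x=−80/21=-3.8095; min R=1−1/(4·21/80)=0.0476>−1
Confirm numerically:
  x=-2.748: |R|=0.23427 <1
  x=-2.444: |R|=0.12395 <1
  x=-2.316: |R|=0.09201 <1
  x=-1.848: |R|=0.04846 <1
  x=-4.189: |R|=1.41728 >1
  x=-4.089: |R|=1.29998 >1
So |R|<1 on (-3.8095, 0).

(-3.8095,0); λ=-10 ⇒ h* = (80/21)/10 = 0.3810.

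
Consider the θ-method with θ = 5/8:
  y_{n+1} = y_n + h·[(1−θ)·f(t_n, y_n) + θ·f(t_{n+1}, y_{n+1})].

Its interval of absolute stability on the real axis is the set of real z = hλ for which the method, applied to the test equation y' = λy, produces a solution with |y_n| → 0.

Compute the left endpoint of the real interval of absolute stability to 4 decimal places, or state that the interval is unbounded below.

interval (−∞, 0).

Set f=λy, z=hλ:
  y_{n+1} = y_n + z·[3/8·y_n + 5/8·y_{n+1}] ⇒ (1 − 5/8z)y_{n+1} = (1 + 3/8z)y_n
  so R(z) = (1 + 3/8z)/(1 − 5/8z).

Need |R(x)|<1, x<0.
x=-0.61: |R|=0.5584
x=-2: |R|=0.1111
x=-10: |R|=0.3793
x=-100: |R|=0.5748
θ=5/8≥1/2 ⇒ |1+3/8x|<|1−5/8x| ∀x<0 ⇒ interval (−∞,0).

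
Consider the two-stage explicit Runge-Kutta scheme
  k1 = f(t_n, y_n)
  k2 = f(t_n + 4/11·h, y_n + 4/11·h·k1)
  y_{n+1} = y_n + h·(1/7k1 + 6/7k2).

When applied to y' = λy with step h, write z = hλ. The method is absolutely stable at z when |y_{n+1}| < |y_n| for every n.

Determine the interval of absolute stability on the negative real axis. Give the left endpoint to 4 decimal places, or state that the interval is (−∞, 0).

Test eqn y'=λy, z=hλ:
  k1=λy_n ⇒ h·k1=z·y_n;  k2=λ(1+4/11z)y_n ⇒ h·k2=z(1+4/11z)y_n
  y_{n+1}/y_n = 1 + 1/7z + 6/7z(1+4/11z) = 1 + z + 24/77z²
  ⇒ R(z) = 1 + z + 24/77z².

Find x<0 with |R(x)|<1.
x=-1.57: |R|=0.1983
R=1: x+24/77x²=0 ⇒ x=−77/24=-3.2083; min R=1−1/(4·24/77)=0.1979>−1
Confirm numerically:
  x=-2.987: |R|=0.79394 <1
  x=-2.313: |R|=0.35452 <1
  x=-1.921: |R|=0.22920 <1
  x=-3.765: |R|=1.65325 >1
  x=-3.577: |R|=1.41103 >1
  x=-3.497: |R|=1.31464 >1
So |R|<1 on (-3.2083, 0).

(-3.2083, 0).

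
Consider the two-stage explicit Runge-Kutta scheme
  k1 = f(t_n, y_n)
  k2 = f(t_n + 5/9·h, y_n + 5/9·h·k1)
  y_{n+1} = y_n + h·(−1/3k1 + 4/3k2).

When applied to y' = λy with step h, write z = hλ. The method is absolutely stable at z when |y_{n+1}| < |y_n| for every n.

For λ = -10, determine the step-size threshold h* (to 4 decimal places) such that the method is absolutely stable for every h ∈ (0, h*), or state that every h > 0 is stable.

With y'=λy (z=hλ):
  k1=λy_n ⇒ h·k1=z·y_n;  k2=λ(1+5/9z)y_n ⇒ h·k2=z(1+5/9z)y_n
  y_{n+1}/y_n = 1 − 1/3z + 4/3z(1+5/9z) = 1 + z + 20/27z²
  ⇒ R(z) = 1 + z + 20/27z².

Find x<0 with |R(x)|<1.
x=-1.68: |R|=1.4107
R=1: x+20/27x²=0 ⇒ x=−27/20=-1.3500; min R=1−1/(4·20/27)=0.6625>−1
Confirm numerically:
  x=-1.236: |R|=0.89563 <1
  x=-1.229: |R|=0.88985 <1
  x=-1.213: |R|=0.87690 <1
  x=-1.907: |R|=1.78681 >1
  x=-1.596: |R|=1.29083 >1
Stable set (-1.3500, 0).

(-1.3500,0); λ=-10 ⇒ h* = (27/20)/10 = 0.1350.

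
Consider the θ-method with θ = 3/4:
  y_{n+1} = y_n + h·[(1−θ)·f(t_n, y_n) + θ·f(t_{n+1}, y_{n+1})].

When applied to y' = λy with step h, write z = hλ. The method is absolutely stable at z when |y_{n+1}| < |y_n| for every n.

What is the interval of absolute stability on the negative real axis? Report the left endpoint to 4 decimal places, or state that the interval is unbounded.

unbounded; (−∞, 0).

On y'=λy, z=hλ:
  y_{n+1} = y_n + z·[1/4·y_n + 3/4·y_{n+1}] ⇒ (1 − 3/4z)y_{n+1} = (1 + 1/4z)y_n
  R(z) = (1 + 1/4z)/(1 − 3/4z).

Solve |R(x)|<1 on ℝ⁻.
x=-0.86: |R|=0.4772
x=-2: |R|=0.2000
x=-10: |R|=0.1765
x=-100: |R|=0.3158
θ=3/4≥1/2 ⇒ |1+1/4x|<|1−3/4x| ∀x<0 ⇒ unbounded interval.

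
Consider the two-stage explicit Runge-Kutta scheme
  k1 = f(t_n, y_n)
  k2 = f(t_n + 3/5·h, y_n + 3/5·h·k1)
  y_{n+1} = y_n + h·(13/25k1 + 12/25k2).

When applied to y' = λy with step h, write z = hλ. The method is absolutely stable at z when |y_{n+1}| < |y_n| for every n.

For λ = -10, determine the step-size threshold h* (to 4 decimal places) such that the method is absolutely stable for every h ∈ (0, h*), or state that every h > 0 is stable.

(-3.4722,0); λ=-10 ⇒ h* = (125/36)/10 = 0.3472.

On y'=λy, z=hλ:
  k1=λy_n ⇒ h·k1=z·y_n;  k2=λ(1+3/5z)y_n ⇒ h·k2=z(1+3/5z)y_n
  y_{n+1}/y_n = 1 + 13/25z + 12/25z(1+3/5z) = 1 + z + 36/125z²
  so R(z) = 1 + z + 36/125z².

Solve |R(x)|<1 on ℝ⁻.
x=-0.83: |R|=0.3684
R=1: x+36/125x²=0 ⇒ x=−125/36=-3.4722; min R=1−1/(4·36/125)=0.1319>−1
Confirm numerically:
  x=-3.127: |R|=0.68910 <1
  x=-2.980: |R|=0.57756 <1
  x=-2.956: |R|=0.56053 <1
  x=-2.010: |R|=0.15355 <1
  x=-4.024: |R|=1.63946 >1
  x=-3.492: |R|=1.01989 >1
So |R|<1 on (-3.4722, 0).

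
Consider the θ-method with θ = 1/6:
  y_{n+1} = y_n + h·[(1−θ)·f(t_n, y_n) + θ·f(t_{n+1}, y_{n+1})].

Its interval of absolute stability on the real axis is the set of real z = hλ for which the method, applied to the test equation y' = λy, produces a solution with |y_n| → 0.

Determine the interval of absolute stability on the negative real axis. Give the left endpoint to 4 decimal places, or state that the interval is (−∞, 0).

Set f=λy, z=hλ:
  y_{n+1} = y_n + z·[5/6·y_n + 1/6·y_{n+1}] ⇒ (1 − 1/6z)y_{n+1} = (1 + 5/6z)y_n
  Hence R(z) = (1 + 5/6z)/(1 − 1/6z).

Solve |R(x)|<1 on ℝ⁻.
x=-1.33: |R|=0.0887
R=−1: 1+5/6x = −1+1/6x ⇒ -2/3x=2 ⇒ x=2/(-2/3)=-3.0000
Confirm numerically:
  x=-2.878: |R|=0.94503 <1
  x=-2.516: |R|=0.77266 <1
  x=-2.010: |R|=0.50562 <1
  x=-1.391: |R|=0.12921 <1
  x=-3.399: |R|=1.16981 >1
  x=-3.363: |R|=1.15508 >1
  x=-3.202: |R|=1.08781 >1
Interval (-3.0000, 0).

(-3.0000, 0).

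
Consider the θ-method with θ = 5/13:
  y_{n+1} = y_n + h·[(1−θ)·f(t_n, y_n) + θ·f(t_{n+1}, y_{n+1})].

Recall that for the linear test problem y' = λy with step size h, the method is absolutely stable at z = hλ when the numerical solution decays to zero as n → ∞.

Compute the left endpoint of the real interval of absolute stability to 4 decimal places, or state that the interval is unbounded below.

z* = -8.6667.

Test eqn y'=λy, z=hλ:
  y_{n+1} = y_n + z·[8/13·y_n + 5/13·y_{n+1}] ⇒ (1 − 5/13z)y_{n+1} = (1 + 8/13z)y_n
  Hence R(z) = (1 + 8/13z)/(1 − 5/13z).

Solve |R(x)|<1 on ℝ⁻.
x=-1.66: |R|=0.0131
R=−1: 1+8/13x = −1+5/13x ⇒ -3/13x=2 ⇒ x=2/(-3/13)=-8.6667
Confirm numerically:
  x=-6.722: |R|=0.87483 <1
  x=-6.274: |R|=0.83822 <1
  x=-5.133: |R|=0.72582 <1
  x=-4.995: |R|=0.70994 <1
  x=-8.970: |R|=1.01573 >1
  x=-8.781: |R|=1.00603 >1
  x=-8.719: |R|=1.00277 >1
Interval (-8.6667, 0).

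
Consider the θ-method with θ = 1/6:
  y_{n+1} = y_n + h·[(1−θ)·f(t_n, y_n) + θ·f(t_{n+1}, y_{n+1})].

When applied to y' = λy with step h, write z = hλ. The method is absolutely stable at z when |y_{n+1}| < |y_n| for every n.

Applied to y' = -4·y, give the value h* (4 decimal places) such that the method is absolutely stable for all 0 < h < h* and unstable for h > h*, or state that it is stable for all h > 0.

(-3.0000,0); λ=-4 ⇒ h* = (3)/4 = 0.7500.

With y'=λy (z=hλ):
  y_{n+1} = y_n + z·[5/6·y_n + 1/6·y_{n+1}] ⇒ (1 − 1/6z)y_{n+1} = (1 + 5/6z)y_n
  R(z) = (1 + 5/6z)/(1 − 1/6z).

Need |R(x)|<1, x<0.
x=-0.93: |R|=0.1948
R=−1: 1+5/6x = −1+1/6x ⇒ -2/3x=2 ⇒ x=2/(-2/3)=-3.0000
Confirm numerically:
  x=-2.644: |R|=0.83526 <1
  x=-2.217: |R|=0.61884 <1
  x=-2.173: |R|=0.59525 <1
  x=-3.597: |R|=1.24883 >1
  x=-3.410: |R|=1.17428 >1
  x=-3.098: |R|=1.04309 >1
So |R|<1 on (-3.0000, 0).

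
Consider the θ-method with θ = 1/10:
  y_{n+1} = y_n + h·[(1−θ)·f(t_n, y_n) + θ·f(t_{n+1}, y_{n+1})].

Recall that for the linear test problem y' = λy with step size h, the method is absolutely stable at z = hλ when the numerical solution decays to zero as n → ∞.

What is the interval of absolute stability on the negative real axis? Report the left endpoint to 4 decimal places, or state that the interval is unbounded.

(-2.5000, 0).

With y'=λy (z=hλ):
  y_{n+1} = y_n + z·[9/10·y_n + 1/10·y_{n+1}] ⇒ (1 − 1/10z)y_{n+1} = (1 + 9/10z)y_n
  so R(z) = (1 + 9/10z)/(1 − 1/10z).

Solve |R(x)|<1 on ℝ⁻.
x=-1.54: |R|=0.3345
R=−1: 1+9/10x = −1+1/10x ⇒ -4/5x=2 ⇒ x=2/(-4/5)=-2.5000
Confirm numerically:
  x=-1.692: |R|=0.44714 <1
  x=-1.121: |R|=0.00800 <1
  x=-1.013: |R|=0.08018 <1
  x=-3.067: |R|=1.34713 >1
  x=-2.993: |R|=1.30355 >1
  x=-2.828: |R|=1.20455 >1
So |R|<1 on (-2.5000, 0).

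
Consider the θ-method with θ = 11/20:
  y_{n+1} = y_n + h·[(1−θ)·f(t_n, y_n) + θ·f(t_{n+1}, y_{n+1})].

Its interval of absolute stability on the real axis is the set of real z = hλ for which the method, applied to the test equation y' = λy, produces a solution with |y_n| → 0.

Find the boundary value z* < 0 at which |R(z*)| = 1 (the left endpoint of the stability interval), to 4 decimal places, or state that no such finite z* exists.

With y'=λy (z=hλ):
  y_{n+1} = y_n + z·[9/20·y_n + 11/20·y_{n+1}] ⇒ (1 − 11/20z)y_{n+1} = (1 + 9/20z)y_n
  Hence R(z) = (1 + 9/20z)/(1 − 11/20z).

Find x<0 with |R(x)|<1.
x=-1.36: |R|=0.2220
x=-2: |R|=0.0476
x=-10: |R|=0.5385
x=-100: |R|=0.7857
θ=11/20≥1/2 ⇒ |1+9/20x|<|1−11/20x| ∀x<0 ⇒ interval (−∞,0).

(−∞, 0) — no finite endpoint.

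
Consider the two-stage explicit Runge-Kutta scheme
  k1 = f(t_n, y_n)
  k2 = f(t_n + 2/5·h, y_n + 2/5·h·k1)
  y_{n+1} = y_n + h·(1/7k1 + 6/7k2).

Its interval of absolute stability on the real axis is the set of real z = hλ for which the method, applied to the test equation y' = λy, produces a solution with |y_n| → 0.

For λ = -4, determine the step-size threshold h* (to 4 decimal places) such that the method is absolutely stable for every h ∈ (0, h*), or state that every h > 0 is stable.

(-2.9167,0); λ=-4 ⇒ h* = (35/12)/4 = 0.7292.

Test eqn y'=λy, z=hλ:
  k1=λy_n ⇒ h·k1=z·y_n;  k2=λ(1+2/5z)y_n ⇒ h·k2=z(1+2/5z)y_n
  y_{n+1}/y_n = 1 + 1/7z + 6/7z(1+2/5z) = 1 + z + 12/35z²
  ⇒ R(z) = 1 + z + 12/35z².

Boundary: |R(x)|=1, x<0.
x=-0.41: |R|=0.6476
R=1: x+12/35x²=0 ⇒ x=−35/12=-2.9167; min R=1−1/(4·12/35)=0.2708>−1
Confirm numerically:
  x=-2.731: |R|=0.82615 <1
  x=-2.687: |R|=0.78842 <1
  x=-1.414: |R|=0.27151 <1
  x=-3.452: |R|=1.63359 >1
  x=-3.430: |R|=1.60368 >1
  x=-3.190: |R|=1.29895 >1
Interval (-2.9167, 0).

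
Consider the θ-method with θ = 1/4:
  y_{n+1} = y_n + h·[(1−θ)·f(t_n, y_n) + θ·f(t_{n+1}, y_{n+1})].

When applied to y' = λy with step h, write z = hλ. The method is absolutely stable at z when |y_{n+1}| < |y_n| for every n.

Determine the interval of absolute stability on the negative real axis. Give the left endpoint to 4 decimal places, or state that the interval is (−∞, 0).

z∈(-4.0000,0).

Set f=λy, z=hλ:
  y_{n+1} = y_n + z·[3/4·y_n + 1/4·y_{n+1}] ⇒ (1 − 1/4z)y_{n+1} = (1 + 3/4z)y_n
  R(z) = (1 + 3/4z)/(1 − 1/4z).

Boundary: |R(x)|=1, x<0.
x=-1.17: |R|=0.0948
R=−1: 1+3/4x = −1+1/4x ⇒ -1/2x=2 ⇒ x=2/(-1/2)=-4.0000
Confirm numerically:
  x=-3.879: |R|=0.96929 <1
  x=-3.111: |R|=0.74996 <1
  x=-1.991: |R|=0.32933 <1
  x=-4.379: |R|=1.09046 >1
  x=-4.050: |R|=1.01242 >1
Stable set (-4.0000, 0).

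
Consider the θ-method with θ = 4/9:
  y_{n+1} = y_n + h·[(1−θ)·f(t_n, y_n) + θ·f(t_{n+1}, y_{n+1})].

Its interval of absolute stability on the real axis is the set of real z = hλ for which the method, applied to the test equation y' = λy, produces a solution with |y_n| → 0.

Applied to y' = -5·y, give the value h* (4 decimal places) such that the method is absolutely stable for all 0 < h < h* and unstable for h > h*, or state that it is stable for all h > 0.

Test eqn y'=λy, z=hλ:
  y_{n+1} = y_n + z·[5/9·y_n + 4/9·y_{n+1}] ⇒ (1 − 4/9z)y_{n+1} = (1 + 5/9z)y_n
  ⇒ R(z) = (1 + 5/9z)/(1 − 4/9z).

Solve |R(x)|<1 on ℝ⁻.
x=-1.14: |R|=0.2434
R=−1: 1+5/9x = −1+4/9x ⇒ -1/9x=2 ⇒ x=2/(-1/9)=-18.0000
Confirm numerically:
  x=-15.045: |R|=0.95729 <1
  x=-12.657: |R|=0.91039 <1
  x=-11.729: |R|=0.88785 <1
  x=-18.437: |R|=1.00528 >1
  x=-18.181: |R|=1.00221 >1
Interval (-18.0000, 0).

(-18.0000,0); λ=-5 ⇒ h* = (18)/5 = 3.6000.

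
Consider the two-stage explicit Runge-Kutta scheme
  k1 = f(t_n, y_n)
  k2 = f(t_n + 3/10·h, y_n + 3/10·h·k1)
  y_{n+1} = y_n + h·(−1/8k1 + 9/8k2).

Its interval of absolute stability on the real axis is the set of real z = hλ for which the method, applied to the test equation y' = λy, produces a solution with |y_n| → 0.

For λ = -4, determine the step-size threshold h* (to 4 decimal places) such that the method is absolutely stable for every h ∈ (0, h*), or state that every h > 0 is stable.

(-2.9630,0); λ=-4 ⇒ h* = (80/27)/4 = 0.7407.

Test eqn y'=λy, z=hλ:
  k1=λy_n ⇒ h·k1=z·y_n;  k2=λ(1+3/10z)y_n ⇒ h·k2=z(1+3/10z)y_n
  y_{n+1}/y_n = 1 − 1/8z + 9/8z(1+3/10z) = 1 + z + 27/80z²
  ⇒ R(z) = 1 + z + 27/80z².

Boundary: |R(x)|=1, x<0.
x=-1.21: |R|=0.2841
R=1: x+27/80x²=0 ⇒ x=−80/27=-2.9630; min R=1−1/(4·27/80)=0.2593>−1
Confirm numerically:
  x=-2.610: |R|=0.68908 <1
  x=-1.500: |R|=0.25938 <1
  x=-1.464: |R|=0.25936 <1
  x=-1.283: |R|=0.27256 <1
  x=-3.175: |R|=1.22721 >1
  x=-3.107: |R|=1.15104 >1
Interval (-2.9630, 0).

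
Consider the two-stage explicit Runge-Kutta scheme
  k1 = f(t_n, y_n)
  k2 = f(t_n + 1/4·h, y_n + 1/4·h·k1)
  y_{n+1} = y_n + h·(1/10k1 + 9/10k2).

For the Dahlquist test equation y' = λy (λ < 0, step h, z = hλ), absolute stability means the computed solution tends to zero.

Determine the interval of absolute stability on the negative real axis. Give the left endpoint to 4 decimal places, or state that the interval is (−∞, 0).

z∈(-4.4444,0).

Test eqn y'=λy, z=hλ:
  k1=λy_n ⇒ h·k1=z·y_n;  k2=λ(1+1/4z)y_n ⇒ h·k2=z(1+1/4z)y_n
  y_{n+1}/y_n = 1 + 1/10z + 9/10z(1+1/4z) = 1 + z + 9/40z²
  R(z) = 1 + z + 9/40z².

Need |R(x)|<1, x<0.
x=-0.47: |R|=0.5797
R=1: x+9/40x²=0 ⇒ x=−40/9=-4.4444; min R=1−1/(4·9/40)=-0.1111>−1
Confirm numerically:
  x=-3.191: |R|=0.10006 <1
  x=-3.175: |R|=0.09314 <1
  x=-2.911: |R|=0.00437 <1
  x=-1.958: |R|=0.09540 <1
  x=-5.041: |R|=1.67663 >1
  x=-4.803: |R|=1.38748 >1
  x=-4.746: |R|=1.32202 >1
Stable set (-4.4444, 0).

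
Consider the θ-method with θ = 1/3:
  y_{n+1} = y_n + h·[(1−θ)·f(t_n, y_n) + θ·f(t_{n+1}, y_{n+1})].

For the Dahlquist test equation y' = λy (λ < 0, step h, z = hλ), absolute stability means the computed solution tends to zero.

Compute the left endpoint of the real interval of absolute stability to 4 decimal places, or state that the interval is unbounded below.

left endpoint -6.0000.

Set f=λy, z=hλ:
  y_{n+1} = y_n + z·[2/3·y_n + 1/3·y_{n+1}] ⇒ (1 − 1/3z)y_{n+1} = (1 + 2/3z)y_n
  ⇒ R(z) = (1 + 2/3z)/(1 − 1/3z).

Need |R(x)|<1, x<0.
x=-0.63: |R|=0.4793
R=−1: 1+2/3x = −1+1/3x ⇒ -1/3x=2 ⇒ x=2/(-1/3)=-6.0000
Confirm numerically:
  x=-5.191: |R|=0.90123 <1
  x=-5.169: |R|=0.89827 <1
  x=-4.825: |R|=0.84984 <1
  x=-4.068: |R|=0.72666 <1
  x=-6.214: |R|=1.02323 >1
  x=-6.106: |R|=1.01164 >1
Stable set (-6.0000, 0).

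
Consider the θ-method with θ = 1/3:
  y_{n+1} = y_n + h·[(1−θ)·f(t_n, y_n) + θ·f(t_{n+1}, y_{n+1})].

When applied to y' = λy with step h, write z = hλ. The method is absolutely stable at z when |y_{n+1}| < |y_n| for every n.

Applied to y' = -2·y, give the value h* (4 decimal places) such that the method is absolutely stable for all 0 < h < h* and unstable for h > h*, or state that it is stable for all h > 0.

(-6.0000,0); λ=-2 ⇒ h* = (6)/2 = 3.0000.

On y'=λy, z=hλ:
  y_{n+1} = y_n + z·[2/3·y_n + 1/3·y_{n+1}] ⇒ (1 − 1/3z)y_{n+1} = (1 + 2/3z)y_n
  ⇒ R(z) = (1 + 2/3z)/(1 − 1/3z).

Need |R(x)|<1, x<0.
x=-1.56: |R|=0.0263
R=−1: 1+2/3x = −1+1/3x ⇒ -1/3x=2 ⇒ x=2/(-1/3)=-6.0000
Confirm numerically:
  x=-5.841: |R|=0.98202 <1
  x=-5.760: |R|=0.97260 <1
  x=-3.015: |R|=0.50374 <1
  x=-6.314: |R|=1.03371 >1
  x=-6.211: |R|=1.02291 >1
Interval (-6.0000, 0).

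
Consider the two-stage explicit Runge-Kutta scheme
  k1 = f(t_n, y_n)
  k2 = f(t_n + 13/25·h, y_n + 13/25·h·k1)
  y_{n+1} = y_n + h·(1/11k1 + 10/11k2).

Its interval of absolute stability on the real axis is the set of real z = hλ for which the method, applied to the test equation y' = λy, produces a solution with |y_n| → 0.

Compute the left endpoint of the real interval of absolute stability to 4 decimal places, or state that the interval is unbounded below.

Test eqn y'=λy, z=hλ:
  k1=λy_n ⇒ h·k1=z·y_n;  k2=λ(1+13/25z)y_n ⇒ h·k2=z(1+13/25z)y_n
  y_{n+1}/y_n = 1 + 1/11z + 10/11z(1+13/25z) = 1 + z + 26/55z²
  so R(z) = 1 + z + 26/55z².

Need |R(x)|<1, x<0.
x=-0.96: |R|=0.4757
R=1: x+26/55x²=0 ⇒ x=−55/26=-2.1154; min R=1−1/(4·26/55)=0.4712>−1
Confirm numerically:
  x=-1.439: |R|=0.53989 <1
  x=-1.118: |R|=0.47287 <1
  x=-1.047: |R|=0.47121 <1
  x=-2.649: |R|=1.66822 >1
  x=-2.445: |R|=1.38098 >1
  x=-2.391: |R|=1.31153 >1
Stable set (-2.1154, 0).

z* = -2.1154.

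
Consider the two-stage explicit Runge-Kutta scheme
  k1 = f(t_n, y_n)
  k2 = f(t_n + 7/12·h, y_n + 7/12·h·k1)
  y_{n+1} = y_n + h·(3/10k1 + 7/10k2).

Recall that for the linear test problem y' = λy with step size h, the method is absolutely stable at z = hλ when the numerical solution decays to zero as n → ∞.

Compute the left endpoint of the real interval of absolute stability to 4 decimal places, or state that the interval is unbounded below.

left endpoint -2.4490.

With y'=λy (z=hλ):
  k1=λy_n ⇒ h·k1=z·y_n;  k2=λ(1+7/12z)y_n ⇒ h·k2=z(1+7/12z)y_n
  y_{n+1}/y_n = 1 + 3/10z + 7/10z(1+7/12z) = 1 + z + 49/120z²
  so R(z) = 1 + z + 49/120z².

Boundary: |R(x)|=1, x<0.
x=-1.7: |R|=0.4801
R=1: x+49/120x²=0 ⇒ x=−120/49=-2.4490; min R=1−1/(4·49/120)=0.3878>−1
Confirm numerically:
  x=-2.139: |R|=0.72926 <1
  x=-2.082: |R|=0.68801 <1
  x=-2.039: |R|=0.65865 <1
  x=-1.130: |R|=0.39140 <1
  x=-2.819: |R|=1.42593 >1
  x=-2.736: |R|=1.32066 >1
Stable set (-2.4490, 0).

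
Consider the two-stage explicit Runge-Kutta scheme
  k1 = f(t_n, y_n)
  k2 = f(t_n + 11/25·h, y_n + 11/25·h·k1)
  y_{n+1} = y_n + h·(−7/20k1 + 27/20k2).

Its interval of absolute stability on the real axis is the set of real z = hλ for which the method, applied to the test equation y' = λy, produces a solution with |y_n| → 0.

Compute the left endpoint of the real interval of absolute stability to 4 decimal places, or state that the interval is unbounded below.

Set f=λy, z=hλ:
  k1=λy_n ⇒ h·k1=z·y_n;  k2=λ(1+11/25z)y_n ⇒ h·k2=z(1+11/25z)y_n
  y_{n+1}/y_n = 1 − 7/20z + 27/20z(1+11/25z) = 1 + z + 297/500z²
  R(z) = 1 + z + 297/500z².

Solve |R(x)|<1 on ℝ⁻.
x=-0.88: |R|=0.5800
R=1: x+297/500x²=0 ⇒ x=−500/297=-1.6835; min R=1−1/(4·297/500)=0.5791>−1
Confirm numerically:
  x=-1.127: |R|=0.62746 <1
  x=-1.058: |R|=0.60690 <1
  x=-0.829: |R|=0.57922 <1
  x=-0.771: |R|=0.58210 <1
  x=-2.101: |R|=1.52104 >1
  x=-1.747: |R|=1.06589 >1
Stable set (-1.6835, 0).

left endpoint -1.6835.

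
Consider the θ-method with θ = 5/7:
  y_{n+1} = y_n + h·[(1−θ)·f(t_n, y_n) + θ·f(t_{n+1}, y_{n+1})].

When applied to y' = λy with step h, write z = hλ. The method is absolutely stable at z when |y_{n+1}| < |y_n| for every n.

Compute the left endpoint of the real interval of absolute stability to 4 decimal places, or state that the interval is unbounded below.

With y'=λy (z=hλ):
  y_{n+1} = y_n + z·[2/7·y_n + 5/7·y_{n+1}] ⇒ (1 − 5/7z)y_{n+1} = (1 + 2/7z)y_n
  ⇒ R(z) = (1 + 2/7z)/(1 − 5/7z).

Need |R(x)|<1, x<0.
x=-1.19: |R|=0.3568
x=-2: |R|=0.1765
x=-10: |R|=0.2281
x=-100: |R|=0.3807
θ=5/7≥1/2 ⇒ |1+2/7x|<|1−5/7x| ∀x<0 ⇒ unbounded interval.

interval (−∞, 0).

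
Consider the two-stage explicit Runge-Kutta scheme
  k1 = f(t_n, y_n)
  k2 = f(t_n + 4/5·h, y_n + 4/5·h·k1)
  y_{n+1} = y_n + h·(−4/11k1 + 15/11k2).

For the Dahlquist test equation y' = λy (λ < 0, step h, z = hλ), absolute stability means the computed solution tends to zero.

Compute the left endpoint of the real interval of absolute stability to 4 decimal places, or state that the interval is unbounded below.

left endpoint -0.9167.

Test eqn y'=λy, z=hλ:
  k1=λy_n ⇒ h·k1=z·y_n;  k2=λ(1+4/5z)y_n ⇒ h·k2=z(1+4/5z)y_n
  y_{n+1}/y_n = 1 − 4/11z + 15/11z(1+4/5z) = 1 + z + 12/11z²
  so R(z) = 1 + z + 12/11z².

Need |R(x)|<1, x<0.
x=-1.57: |R|=2.1190
R=1: x+12/11x²=0 ⇒ x=−11/12=-0.9167; min R=1−1/(4·12/11)=0.7708>−1
Confirm numerically:
  x=-0.833: |R|=0.92397 <1
  x=-0.799: |R|=0.89744 <1
  x=-0.556: |R|=0.78124 <1
  x=-1.279: |R|=1.50555 >1
  x=-1.211: |R|=1.38884 >1
  x=-1.019: |R|=1.11376 >1
Interval (-0.9167, 0).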